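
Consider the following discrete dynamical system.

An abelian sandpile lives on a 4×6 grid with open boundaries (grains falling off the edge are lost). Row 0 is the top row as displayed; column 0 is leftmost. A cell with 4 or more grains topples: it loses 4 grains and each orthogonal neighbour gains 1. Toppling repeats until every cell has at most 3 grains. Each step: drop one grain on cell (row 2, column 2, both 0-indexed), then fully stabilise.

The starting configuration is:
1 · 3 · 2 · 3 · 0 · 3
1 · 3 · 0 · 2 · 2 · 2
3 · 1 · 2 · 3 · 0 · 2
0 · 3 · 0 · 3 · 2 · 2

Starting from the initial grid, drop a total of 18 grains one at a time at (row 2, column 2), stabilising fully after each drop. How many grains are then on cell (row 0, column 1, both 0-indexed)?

2

t=0: 1 · 3 · 2 · 3 · 0 · 3
1 · 3 · 0 · 2 · 2 · 2
3 · 1 · 2 · 3 · 0 · 2
0 · 3 · 0 · 3 · 2 · 2
t=1: 1 · 3 · 2 · 3 · 0 · 3
1 · 3 · 0 · 2 · 2 · 2
3 · 1 · 3 · 3 · 0 · 2
0 · 3 · 0 · 3 · 2 · 2
t=2: 1 · 3 · 2 · 3 · 0 · 3
1 · 3 · 1 · 3 · 2 · 2
3 · 2 · 1 · 1 · 1 · 2
0 · 3 · 2 · 0 · 3 · 2
t=3: 1 · 3 · 2 · 3 · 0 · 3
1 · 3 · 1 · 3 · 2 · 2
3 · 2 · 2 · 1 · 1 · 2
0 · 3 · 2 · 0 · 3 · 2
t=4: 1 · 3 · 2 · 3 · 0 · 3
1 · 3 · 1 · 3 · 2 · 2
3 · 2 · 3 · 1 · 1 · 2
0 · 3 · 2 · 0 · 3 · 2
t=5: 1 · 3 · 2 · 3 · 0 · 3
1 · 3 · 2 · 3 · 2 · 2
3 · 3 · 0 · 2 · 1 · 2
0 · 3 · 3 · 0 · 3 · 2
t=6: 1 · 3 · 2 · 3 · 0 · 3
1 · 3 · 2 · 3 · 2 · 2
3 · 3 · 1 · 2 · 1 · 2
0 · 3 · 3 · 0 · 3 · 2
t=7: 1 · 3 · 2 · 3 · 0 · 3
1 · 3 · 2 · 3 · 2 · 2
3 · 3 · 2 · 2 · 1 · 2
0 · 3 · 3 · 0 · 3 · 2
t=8: 1 · 3 · 2 · 3 · 0 · 3
1 · 3 · 2 · 3 · 2 · 2
3 · 3 · 3 · 2 · 1 · 2
0 · 3 · 3 · 0 · 3 · 2
t=9: 2 · 1 · 1 · 1 · 1 · 3
3 · 3 · 3 · 2 · 3 · 2
1 · 0 · 1 · 1 · 2 · 2
2 · 2 · 2 · 2 · 3 · 2
t=10: 2 · 1 · 1 · 1 · 1 · 3
3 · 3 · 3 · 2 · 3 · 2
1 · 0 · 2 · 1 · 2 · 2
2 · 2 · 2 · 2 · 3 · 2
t=11: 2 · 1 · 1 · 1 · 1 · 3
3 · 3 · 3 · 2 · 3 · 2
1 · 0 · 3 · 1 · 2 · 2
2 · 2 · 2 · 2 · 3 · 2
t=12: 3 · 2 · 2 · 1 · 1 · 3
0 · 1 · 1 · 3 · 3 · 2
2 · 2 · 1 · 2 · 2 · 2
2 · 2 · 3 · 2 · 3 · 2
t=13: 3 · 2 · 2 · 1 · 1 · 3
0 · 1 · 1 · 3 · 3 · 2
2 · 2 · 2 · 2 · 2 · 2
2 · 2 · 3 · 2 · 3 · 2
t=14: 3 · 2 · 2 · 1 · 1 · 3
0 · 1 · 1 · 3 · 3 · 2
2 · 2 · 3 · 2 · 2 · 2
2 · 2 · 3 · 2 · 3 · 2
t=15: 3 · 2 · 2 · 1 · 1 · 3
0 · 1 · 2 · 3 · 3 · 2
2 · 3 · 1 · 3 · 2 · 2
2 · 3 · 0 · 3 · 3 · 2
t=16: 3 · 2 · 2 · 1 · 1 · 3
0 · 1 · 2 · 3 · 3 · 2
2 · 3 · 2 · 3 · 2 · 2
2 · 3 · 0 · 3 · 3 · 2
t=17: 3 · 2 · 2 · 1 · 1 · 3
0 · 1 · 2 · 3 · 3 · 2
2 · 3 · 3 · 3 · 2 · 2
2 · 3 · 0 · 3 · 3 · 2
t=18: 3 · 2 · 3 · 2 · 2 · 3
0 · 3 · 0 · 2 · 1 · 3
3 · 1 · 3 · 3 · 1 · 3
3 · 0 · 3 · 1 · 1 · 3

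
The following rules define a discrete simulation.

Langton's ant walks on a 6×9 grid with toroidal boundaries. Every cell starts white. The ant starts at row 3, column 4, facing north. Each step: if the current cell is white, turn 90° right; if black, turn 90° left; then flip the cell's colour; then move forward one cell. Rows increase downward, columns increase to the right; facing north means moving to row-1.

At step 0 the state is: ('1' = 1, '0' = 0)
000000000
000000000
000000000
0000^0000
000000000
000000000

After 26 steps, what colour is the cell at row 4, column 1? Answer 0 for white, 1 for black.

k=0  000000000
000000000
000000000
0000^0000
000000000
000000000
k=1  000000000
000000000
000000000
00001>000
000000000
000000000
k=2  000000000
000000000
000000000
000011000
00000v000
000000000
k=3  000000000
000000000
000000000
000011000
0000<1000
000000000
k=4  000000000
000000000
000000000
0000^1000
000011000
000000000
k=5  000000000
000000000
000000000
000<01000
000011000
000000000
k=6  000000000
000000000
000^00000
000101000
000011000
000000000
k=7  000000000
000000000
0001>0000
000101000
000011000
000000000
k=8  000000000
000000000
000110000
0001v1000
000011000
000000000
k=9  000000000
000000000
000110000
000<11000
000011000
000000000
k=10  000000000
000000000
000110000
000011000
000v11000
000000000
k=11  000000000
000000000
000110000
000011000
00<111000
000000000
k=12  000000000
000000000
000110000
00^011000
001111000
000000000
k=13  000000000
000000000
000110000
001>11000
001111000
000000000
k=14  000000000
000000000
000110000
001111000
001v11000
000000000
k=15  000000000
000000000
000110000
001111000
0010>1000
000000000
k=16  000000000
000000000
000110000
0011^1000
001001000
000000000
k=17  000000000
000000000
000110000
001<01000
001001000
000000000
k=18  000000000
000000000
000110000
001001000
001v01000
000000000
k=19  000000000
000000000
000110000
001001000
00<101000
000000000
k=20  000000000
000000000
000110000
001001000
000101000
00v000000
k=21  000000000
000000000
000110000
001001000
000101000
0<1000000
k=22  000000000
000000000
000110000
001001000
0^0101000
011000000
k=23  000000000
000000000
000110000
001001000
01>101000
011000000
k=24  000000000
000000000
000110000
001001000
011101000
01v000000
k=25  000000000
000000000
000110000
001001000
011101000
010>00000
k=26  000v00000
000000000
000110000
001001000
011101000
010100000

1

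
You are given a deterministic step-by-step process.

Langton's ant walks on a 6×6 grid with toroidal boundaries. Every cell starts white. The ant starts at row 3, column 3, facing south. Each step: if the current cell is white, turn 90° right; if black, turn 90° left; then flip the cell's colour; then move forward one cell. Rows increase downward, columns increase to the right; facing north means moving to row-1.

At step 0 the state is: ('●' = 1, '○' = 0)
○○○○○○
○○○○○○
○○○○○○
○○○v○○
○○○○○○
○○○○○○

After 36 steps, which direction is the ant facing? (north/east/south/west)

t=0: ○○○○○○
○○○○○○
○○○○○○
○○○v○○
○○○○○○
○○○○○○
t=1: ○○○○○○
○○○○○○
○○○○○○
○○<●○○
○○○○○○
○○○○○○
t=2: ○○○○○○
○○○○○○
○○^○○○
○○●●○○
○○○○○○
○○○○○○
t=3: ○○○○○○
○○○○○○
○○●>○○
○○●●○○
○○○○○○
○○○○○○
t=4: ○○○○○○
○○○○○○
○○●●○○
○○●v○○
○○○○○○
○○○○○○
t=5: ○○○○○○
○○○○○○
○○●●○○
○○●○>○
○○○○○○
○○○○○○
t=6: ○○○○○○
○○○○○○
○○●●○○
○○●○●○
○○○○v○
○○○○○○
t=7: ○○○○○○
○○○○○○
○○●●○○
○○●○●○
○○○<●○
○○○○○○
t=8: ○○○○○○
○○○○○○
○○●●○○
○○●^●○
○○○●●○
○○○○○○
t=9: ○○○○○○
○○○○○○
○○●●○○
○○●●>○
○○○●●○
○○○○○○
t=10: ○○○○○○
○○○○○○
○○●●^○
○○●●○○
○○○●●○
○○○○○○
t=11: ○○○○○○
○○○○○○
○○●●●>
○○●●○○
○○○●●○
○○○○○○
t=12: ○○○○○○
○○○○○○
○○●●●●
○○●●○v
○○○●●○
○○○○○○
t=13: ○○○○○○
○○○○○○
○○●●●●
○○●●<●
○○○●●○
○○○○○○
t=14: ○○○○○○
○○○○○○
○○●●^●
○○●●●●
○○○●●○
○○○○○○
t=15: ○○○○○○
○○○○○○
○○●<○●
○○●●●●
○○○●●○
○○○○○○
t=16: ○○○○○○
○○○○○○
○○●○○●
○○●v●●
○○○●●○
○○○○○○
t=17: ○○○○○○
○○○○○○
○○●○○●
○○●○>●
○○○●●○
○○○○○○
t=18: ○○○○○○
○○○○○○
○○●○^●
○○●○○●
○○○●●○
○○○○○○
t=19: ○○○○○○
○○○○○○
○○●○●>
○○●○○●
○○○●●○
○○○○○○
t=20: ○○○○○○
○○○○○^
○○●○●○
○○●○○●
○○○●●○
○○○○○○
t=21: ○○○○○○
>○○○○●
○○●○●○
○○●○○●
○○○●●○
○○○○○○
t=22: ○○○○○○
●○○○○●
v○●○●○
○○●○○●
○○○●●○
○○○○○○
t=23: ○○○○○○
●○○○○●
●○●○●<
○○●○○●
○○○●●○
○○○○○○
t=24: ○○○○○○
●○○○○^
●○●○●●
○○●○○●
○○○●●○
○○○○○○
t=25: ○○○○○○
●○○○<○
●○●○●●
○○●○○●
○○○●●○
○○○○○○
t=26: ○○○○^○
●○○○●○
●○●○●●
○○●○○●
○○○●●○
○○○○○○
t=27: ○○○○●>
●○○○●○
●○●○●●
○○●○○●
○○○●●○
○○○○○○
t=28: ○○○○●●
●○○○●v
●○●○●●
○○●○○●
○○○●●○
○○○○○○
t=29: ○○○○●●
●○○○<●
●○●○●●
○○●○○●
○○○●●○
○○○○○○
t=30: ○○○○●●
●○○○○●
●○●○v●
○○●○○●
○○○●●○
○○○○○○
t=31: ○○○○●●
●○○○○●
●○●○○>
○○●○○●
○○○●●○
○○○○○○
t=32: ○○○○●●
●○○○○^
●○●○○○
○○●○○●
○○○●●○
○○○○○○
t=33: ○○○○●●
●○○○<○
●○●○○○
○○●○○●
○○○●●○
○○○○○○
t=34: ○○○○^●
●○○○●○
●○●○○○
○○●○○●
○○○●●○
○○○○○○
t=35: ○○○<○●
●○○○●○
●○●○○○
○○●○○●
○○○●●○
○○○○○○
t=36: ○○○●○●
●○○○●○
●○●○○○
○○●○○●
○○○●●○
○○○^○○

north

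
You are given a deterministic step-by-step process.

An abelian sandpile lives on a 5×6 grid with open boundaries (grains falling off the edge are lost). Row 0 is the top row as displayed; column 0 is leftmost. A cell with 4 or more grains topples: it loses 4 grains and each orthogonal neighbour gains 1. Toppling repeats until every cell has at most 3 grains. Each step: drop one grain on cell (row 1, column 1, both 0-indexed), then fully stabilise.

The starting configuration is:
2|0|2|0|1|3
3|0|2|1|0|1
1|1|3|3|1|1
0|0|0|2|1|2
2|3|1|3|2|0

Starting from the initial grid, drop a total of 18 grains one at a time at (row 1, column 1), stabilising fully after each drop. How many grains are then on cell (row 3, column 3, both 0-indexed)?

0) 2|0|2|0|1|3
3|0|2|1|0|1
1|1|3|3|1|1
0|0|0|2|1|2
2|3|1|3|2|0
1) 2|0|2|0|1|3
3|1|2|1|0|1
1|1|3|3|1|1
0|0|0|2|1|2
2|3|1|3|2|0
2) 2|0|2|0|1|3
3|2|2|1|0|1
1|1|3|3|1|1
0|0|0|2|1|2
2|3|1|3|2|0
3) 2|0|2|0|1|3
3|3|2|1|0|1
1|1|3|3|1|1
0|0|0|2|1|2
2|3|1|3|2|0
4) 3|1|2|0|1|3
0|1|3|1|0|1
2|2|3|3|1|1
0|0|0|2|1|2
2|3|1|3|2|0
5) 3|1|2|0|1|3
0|2|3|1|0|1
2|2|3|3|1|1
0|0|0|2|1|2
2|3|1|3|2|0
6) 3|1|2|0|1|3
0|3|3|1|0|1
2|2|3|3|1|1
0|0|0|2|1|2
2|3|1|3|2|0
7) 3|2|3|0|1|3
1|2|1|3|0|1
3|0|2|0|2|1
0|1|1|3|1|2
2|3|1|3|2|0
8) 3|2|3|0|1|3
1|3|1|3|0|1
3|0|2|0|2|1
0|1|1|3|1|2
2|3|1|3|2|0
9) 3|3|3|0|1|3
2|0|2|3|0|1
3|1|2|0|2|1
0|1|1|3|1|2
2|3|1|3|2|0
10) 3|3|3|0|1|3
2|1|2|3|0|1
3|1|2|0|2|1
0|1|1|3|1|2
2|3|1|3|2|0
11) 3|3|3|0|1|3
2|2|2|3|0|1
3|1|2|0|2|1
0|1|1|3|1|2
2|3|1|3|2|0
12) 3|3|3|0|1|3
2|3|2|3|0|1
3|1|2|0|2|1
0|1|1|3|1|2
2|3|1|3|2|0
13) 1|2|1|2|1|3
1|3|1|0|1|1
0|3|3|1|2|1
1|1|1|3|1|2
2|3|1|3|2|0
14) 1|3|1|2|1|3
2|1|3|0|1|1
1|1|0|2|2|1
1|2|2|3|1|2
2|3|1|3|2|0
15) 1|3|1|2|1|3
2|2|3|0|1|1
1|1|0|2|2|1
1|2|2|3|1|2
2|3|1|3|2|0
16) 1|3|1|2|1|3
2|3|3|0|1|1
1|1|0|2|2|1
1|2|2|3|1|2
2|3|1|3|2|0
17) 2|0|3|2|1|3
3|2|0|1|1|1
1|2|1|2|2|1
1|2|2|3|1|2
2|3|1|3|2|0
18) 2|0|3|2|1|3
3|3|0|1|1|1
1|2|1|2|2|1
1|2|2|3|1|2
2|3|1|3|2|0

3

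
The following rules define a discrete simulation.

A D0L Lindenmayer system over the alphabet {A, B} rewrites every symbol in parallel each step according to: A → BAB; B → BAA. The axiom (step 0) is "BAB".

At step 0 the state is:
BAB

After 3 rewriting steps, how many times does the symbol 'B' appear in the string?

k=0  BAB
k=1  BAABABBAA
k=2  BAABABBABBAABABBAABAABABBAB
k=3  BAABABBABBAABABBAABAABABBAABAABABBABBAABABBAABAABABBABBAABABBABBAABABBAABAABABBAA

40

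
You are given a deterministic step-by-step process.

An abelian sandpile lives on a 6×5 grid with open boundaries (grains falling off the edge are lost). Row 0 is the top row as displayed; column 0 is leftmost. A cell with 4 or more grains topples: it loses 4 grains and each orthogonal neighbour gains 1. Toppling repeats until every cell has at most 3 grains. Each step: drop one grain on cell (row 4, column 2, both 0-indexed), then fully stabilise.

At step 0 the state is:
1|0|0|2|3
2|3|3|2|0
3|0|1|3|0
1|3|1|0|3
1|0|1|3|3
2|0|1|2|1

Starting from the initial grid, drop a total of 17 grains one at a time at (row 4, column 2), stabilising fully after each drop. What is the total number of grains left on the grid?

57

step 0: 1|0|0|2|3
2|3|3|2|0
3|0|1|3|0
1|3|1|0|3
1|0|1|3|3
2|0|1|2|1
step 1: 1|0|0|2|3
2|3|3|2|0
3|0|1|3|0
1|3|1|0|3
1|0|2|3|3
2|0|1|2|1
step 2: 1|0|0|2|3
2|3|3|2|0
3|0|1|3|0
1|3|1|0|3
1|0|3|3|3
2|0|1|2|1
step 3: 1|0|0|2|3
2|3|3|2|0
3|0|1|3|1
1|3|2|2|0
1|1|1|1|1
2|0|2|3|2
step 4: 1|0|0|2|3
2|3|3|2|0
3|0|1|3|1
1|3|2|2|0
1|1|2|1|1
2|0|2|3|2
step 5: 1|0|0|2|3
2|3|3|2|0
3|0|1|3|1
1|3|2|2|0
1|1|3|1|1
2|0|2|3|2
step 6: 1|0|0|2|3
2|3|3|2|0
3|0|1|3|1
1|3|3|2|0
1|2|0|2|1
2|0|3|3|2
step 7: 1|0|0|2|3
2|3|3|2|0
3|0|1|3|1
1|3|3|2|0
1|2|1|2|1
2|0|3|3|2
step 8: 1|0|0|2|3
2|3|3|2|0
3|0|1|3|1
1|3|3|2|0
1|2|2|2|1
2|0|3|3|2
step 9: 1|0|0|2|3
2|3|3|2|0
3|0|1|3|1
1|3|3|2|0
1|2|3|2|1
2|0|3|3|2
step 10: 1|0|0|2|3
2|3|3|3|0
3|1|3|0|2
2|1|3|1|1
2|1|0|2|2
2|2|2|1|3
step 11: 1|0|0|2|3
2|3|3|3|0
3|1|3|0|2
2|1|3|1|1
2|1|1|2|2
2|2|2|1|3
step 12: 1|0|0|2|3
2|3|3|3|0
3|1|3|0|2
2|1|3|1|1
2|1|2|2|2
2|2|2|1|3
step 13: 1|0|0|2|3
2|3|3|3|0
3|1|3|0|2
2|1|3|1|1
2|1|3|2|2
2|2|2|1|3
step 14: 1|1|1|3|3
3|0|2|0|1
3|3|1|2|2
2|2|1|2|1
2|2|1|3|2
2|2|3|1|3
step 15: 1|1|1|3|3
3|0|2|0|1
3|3|1|2|2
2|2|1|2|1
2|2|2|3|2
2|2|3|1|3
step 16: 1|1|1|3|3
3|0|2|0|1
3|3|1|2|2
2|2|1|2|1
2|2|3|3|2
2|2|3|1|3
step 17: 1|1|1|3|3
3|0|2|0|1
3|3|1|2|2
2|2|2|3|1
2|3|2|0|3
2|3|0|3|3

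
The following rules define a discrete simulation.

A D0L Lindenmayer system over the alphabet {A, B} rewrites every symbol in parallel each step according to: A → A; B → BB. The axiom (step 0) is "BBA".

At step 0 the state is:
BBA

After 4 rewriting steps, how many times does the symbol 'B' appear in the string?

32

step 0: BBA
step 1: BBBBA
step 2: BBBBBBBBA
step 3: BBBBBBBBBBBBBBBBA
step 4: BBBBBBBBBBBBBBBBBBBBBBBBBBBBBBBBA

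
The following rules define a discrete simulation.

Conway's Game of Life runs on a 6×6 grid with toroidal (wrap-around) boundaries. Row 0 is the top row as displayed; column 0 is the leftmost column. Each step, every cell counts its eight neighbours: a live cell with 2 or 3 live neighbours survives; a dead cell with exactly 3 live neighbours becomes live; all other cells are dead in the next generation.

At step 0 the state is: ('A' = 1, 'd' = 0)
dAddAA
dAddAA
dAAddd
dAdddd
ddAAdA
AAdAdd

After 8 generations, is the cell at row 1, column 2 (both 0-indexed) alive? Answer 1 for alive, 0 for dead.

1

step 0: dAddAA
dAddAA
dAAddd
dAdddd
ddAAdA
AAdAdd
step 1: dAdAdd
dAdAAA
dAAddd
AAdAdd
dddAAd
dAdAdd
step 2: dAdAdd
dAdAAd
dddddA
AAdAAd
AAdAAd
dddAdd
step 3: dddAdd
AddAAd
dAdddA
dAdAdd
AAdddd
AAdAdd
step 4: AAdAdA
AdAAAA
dAdAdA
dAdddd
dddddd
AAdddd
step 5: dddAdd
dddddd
dAdAdA
AdAddd
AAdddd
dAAddA
step 6: ddAddd
ddAdAd
AAAddd
ddAddA
dddddA
dAAddd
step 7: ddAddd
ddAddd
AdAddA
ddAddA
AAAddd
dAAddd
step 8: ddAAdd
ddAAdd
AdAAdA
ddAAdA
AddAdd
AddAdd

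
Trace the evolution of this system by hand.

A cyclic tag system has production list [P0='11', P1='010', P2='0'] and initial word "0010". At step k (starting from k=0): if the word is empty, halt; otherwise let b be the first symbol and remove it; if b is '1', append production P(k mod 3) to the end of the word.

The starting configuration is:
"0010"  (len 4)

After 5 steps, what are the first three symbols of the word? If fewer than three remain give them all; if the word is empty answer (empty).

(empty)

t=0: "0010"  (len 4)
t=1: "010"  (len 3)
t=2: "10"  (len 2)
t=3: "00"  (len 2)
t=4: "0"  (len 1)
t=5: (halted — word empty)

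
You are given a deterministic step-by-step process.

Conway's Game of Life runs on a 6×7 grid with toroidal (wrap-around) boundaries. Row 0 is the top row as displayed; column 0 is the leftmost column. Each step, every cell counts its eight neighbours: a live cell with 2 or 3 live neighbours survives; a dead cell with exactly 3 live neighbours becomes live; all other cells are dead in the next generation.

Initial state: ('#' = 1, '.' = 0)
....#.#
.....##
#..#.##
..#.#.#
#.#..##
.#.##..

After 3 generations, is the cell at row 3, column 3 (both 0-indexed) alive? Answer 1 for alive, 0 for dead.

gen 0: ....#.#
.....##
#..#.##
..#.#.#
#.#..##
.#.##..
gen 1: #..##.#
.......
#..#...
..#.#..
#.#...#
.####..
gen 2: ##..##.
#..##.#
...#...
#.#...#
#...##.
....#..
gen 3: ##.....
####..#
.#####.
##.####
##.###.
##.#...

1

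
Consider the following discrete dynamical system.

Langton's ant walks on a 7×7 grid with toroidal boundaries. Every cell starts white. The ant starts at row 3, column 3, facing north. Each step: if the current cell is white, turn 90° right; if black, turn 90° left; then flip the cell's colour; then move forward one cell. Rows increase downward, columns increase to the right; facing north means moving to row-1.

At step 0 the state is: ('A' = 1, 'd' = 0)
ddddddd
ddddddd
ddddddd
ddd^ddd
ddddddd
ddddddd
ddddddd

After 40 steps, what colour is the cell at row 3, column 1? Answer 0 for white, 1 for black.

1

k=0  ddddddd
ddddddd
ddddddd
ddd^ddd
ddddddd
ddddddd
ddddddd
k=1  ddddddd
ddddddd
ddddddd
dddA>dd
ddddddd
ddddddd
ddddddd
k=2  ddddddd
ddddddd
ddddddd
dddAAdd
ddddvdd
ddddddd
ddddddd
k=3  ddddddd
ddddddd
ddddddd
dddAAdd
ddd<Add
ddddddd
ddddddd
k=4  ddddddd
ddddddd
ddddddd
ddd^Add
dddAAdd
ddddddd
ddddddd
k=5  ddddddd
ddddddd
ddddddd
dd<dAdd
dddAAdd
ddddddd
ddddddd
k=6  ddddddd
ddddddd
dd^dddd
ddAdAdd
dddAAdd
ddddddd
ddddddd
k=7  ddddddd
ddddddd
ddA>ddd
ddAdAdd
dddAAdd
ddddddd
ddddddd
k=8  ddddddd
ddddddd
ddAAddd
ddAvAdd
dddAAdd
ddddddd
ddddddd
k=9  ddddddd
ddddddd
ddAAddd
dd<AAdd
dddAAdd
ddddddd
ddddddd
k=10  ddddddd
ddddddd
ddAAddd
dddAAdd
ddvAAdd
ddddddd
ddddddd
k=11  ddddddd
ddddddd
ddAAddd
dddAAdd
d<AAAdd
ddddddd
ddddddd
k=12  ddddddd
ddddddd
ddAAddd
d^dAAdd
dAAAAdd
ddddddd
ddddddd
k=13  ddddddd
ddddddd
ddAAddd
dA>AAdd
dAAAAdd
ddddddd
ddddddd
k=14  ddddddd
ddddddd
ddAAddd
dAAAAdd
dAvAAdd
ddddddd
ddddddd
k=15  ddddddd
ddddddd
ddAAddd
dAAAAdd
dAd>Add
ddddddd
ddddddd
k=16  ddddddd
ddddddd
ddAAddd
dAA^Add
dAddAdd
ddddddd
ddddddd
k=17  ddddddd
ddddddd
ddAAddd
dA<dAdd
dAddAdd
ddddddd
ddddddd
k=18  ddddddd
ddddddd
ddAAddd
dAddAdd
dAvdAdd
ddddddd
ddddddd
k=19  ddddddd
ddddddd
ddAAddd
dAddAdd
d<AdAdd
ddddddd
ddddddd
k=20  ddddddd
ddddddd
ddAAddd
dAddAdd
ddAdAdd
dvddddd
ddddddd
k=21  ddddddd
ddddddd
ddAAddd
dAddAdd
ddAdAdd
<Addddd
ddddddd
k=22  ddddddd
ddddddd
ddAAddd
dAddAdd
^dAdAdd
AAddddd
ddddddd
k=23  ddddddd
ddddddd
ddAAddd
dAddAdd
A>AdAdd
AAddddd
ddddddd
k=24  ddddddd
ddddddd
ddAAddd
dAddAdd
AAAdAdd
Avddddd
ddddddd
k=25  ddddddd
ddddddd
ddAAddd
dAddAdd
AAAdAdd
Ad>dddd
ddddddd
k=26  ddddddd
ddddddd
ddAAddd
dAddAdd
AAAdAdd
AdAdddd
ddvdddd
k=27  ddddddd
ddddddd
ddAAddd
dAddAdd
AAAdAdd
AdAdddd
d<Adddd
k=28  ddddddd
ddddddd
ddAAddd
dAddAdd
AAAdAdd
A^Adddd
dAAdddd
k=29  ddddddd
ddddddd
ddAAddd
dAddAdd
AAAdAdd
AA>dddd
dAAdddd
k=30  ddddddd
ddddddd
ddAAddd
dAddAdd
AA^dAdd
AAddddd
dAAdddd
k=31  ddddddd
ddddddd
ddAAddd
dAddAdd
A<ddAdd
AAddddd
dAAdddd
k=32  ddddddd
ddddddd
ddAAddd
dAddAdd
AdddAdd
Avddddd
dAAdddd
k=33  ddddddd
ddddddd
ddAAddd
dAddAdd
AdddAdd
Ad>dddd
dAAdddd
k=34  ddddddd
ddddddd
ddAAddd
dAddAdd
AdddAdd
AdAdddd
dAvdddd
k=35  ddddddd
ddddddd
ddAAddd
dAddAdd
AdddAdd
AdAdddd
dAd>ddd
k=36  dddvddd
ddddddd
ddAAddd
dAddAdd
AdddAdd
AdAdddd
dAdAddd
k=37  dd<Addd
ddddddd
ddAAddd
dAddAdd
AdddAdd
AdAdddd
dAdAddd
k=38  ddAAddd
ddddddd
ddAAddd
dAddAdd
AdddAdd
AdAdddd
dA^Addd
k=39  ddAAddd
ddddddd
ddAAddd
dAddAdd
AdddAdd
AdAdddd
dAA>ddd
k=40  ddAAddd
ddddddd
ddAAddd
dAddAdd
AdddAdd
AdA^ddd
dAAdddd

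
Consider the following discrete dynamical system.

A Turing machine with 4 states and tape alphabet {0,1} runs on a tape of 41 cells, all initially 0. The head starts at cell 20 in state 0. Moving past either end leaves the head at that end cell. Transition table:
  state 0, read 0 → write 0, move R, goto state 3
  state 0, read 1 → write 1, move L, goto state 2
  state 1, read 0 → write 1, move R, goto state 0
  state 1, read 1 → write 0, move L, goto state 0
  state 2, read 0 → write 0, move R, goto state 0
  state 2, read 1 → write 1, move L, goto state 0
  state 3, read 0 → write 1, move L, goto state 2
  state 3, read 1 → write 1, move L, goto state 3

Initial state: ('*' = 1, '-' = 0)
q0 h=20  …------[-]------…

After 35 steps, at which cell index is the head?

[0] q0 h=20  …------[-]------…
[1] q3 h=21  …------[-]------…
[2] q2 h=20  …------[-]*-----…
[3] q0 h=21  …------[*]------…
[4] q2 h=20  …------[-]*-----…
[5] q0 h=21  …------[*]------…
[6] q2 h=20  …------[-]*-----…
[7] q0 h=21  …------[*]------…
[8] q2 h=20  …------[-]*-----…
[9] q0 h=21  …------[*]------…
[10] q2 h=20  …------[-]*-----…
[11] q0 h=21  …------[*]------…
[12] q2 h=20  …------[-]*-----…
[13] q0 h=21  …------[*]------…
[14] q2 h=20  …------[-]*-----…
[15] q0 h=21  …------[*]------…
[16] q2 h=20  …------[-]*-----…
[17] q0 h=21  …------[*]------…
[18] q2 h=20  …------[-]*-----…
[19] q0 h=21  …------[*]------…
[20] q2 h=20  …------[-]*-----…
[21] q0 h=21  …------[*]------…
[22] q2 h=20  …------[-]*-----…
[23] q0 h=21  …------[*]------…
[24] q2 h=20  …------[-]*-----…
[25] q0 h=21  …------[*]------…
[26] q2 h=20  …------[-]*-----…
[27] q0 h=21  …------[*]------…
[28] q2 h=20  …------[-]*-----…
[29] q0 h=21  …------[*]------…
[30] q2 h=20  …------[-]*-----…
[31] q0 h=21  …------[*]------…
[32] q2 h=20  …------[-]*-----…
[33] q0 h=21  …------[*]------…
[34] q2 h=20  …------[-]*-----…
[35] q0 h=21  …------[*]------…

21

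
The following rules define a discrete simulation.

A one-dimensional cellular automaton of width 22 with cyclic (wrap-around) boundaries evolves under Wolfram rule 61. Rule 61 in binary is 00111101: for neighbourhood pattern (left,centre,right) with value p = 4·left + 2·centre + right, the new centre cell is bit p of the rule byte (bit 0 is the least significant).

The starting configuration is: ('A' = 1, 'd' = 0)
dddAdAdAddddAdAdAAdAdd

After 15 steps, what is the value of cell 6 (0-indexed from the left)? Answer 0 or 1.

k=0  dddAdAdAddddAdAdAAdAdd
k=1  AAdAAAAAAAAdAAAAAdAAAA
k=2  ddAAdddddddAAddddAAddd
k=3  AdAdAAAAAAdAdAAAdAdAAA
k=4  dAAAAdddddAAAAddAAAAdd
k=5  dAdddAAAAdAdddAdAdddAA
k=6  AAAAdAdddAAAAdAAAAAdAd
k=7  AdddAAAAdAdddAAddddAAA
k=8  dAAdAdddAAAAdAdAAAdAdd
k=9  dAdAAAAdAdddAAAAddAAAA
k=10  AAAAdddAAAAdAdddAdAddd
k=11  AdddAAdAdddAAAAdAAAAAd
k=12  AAAdAdAAAAdAdddAAddddA
k=13  dddAAAAdddAAAAdAdAAAdA
k=14  AAdAdddAAdAdddAAAAddAA
k=15  ddAAAAdAdAAAAdAdddAdAd

0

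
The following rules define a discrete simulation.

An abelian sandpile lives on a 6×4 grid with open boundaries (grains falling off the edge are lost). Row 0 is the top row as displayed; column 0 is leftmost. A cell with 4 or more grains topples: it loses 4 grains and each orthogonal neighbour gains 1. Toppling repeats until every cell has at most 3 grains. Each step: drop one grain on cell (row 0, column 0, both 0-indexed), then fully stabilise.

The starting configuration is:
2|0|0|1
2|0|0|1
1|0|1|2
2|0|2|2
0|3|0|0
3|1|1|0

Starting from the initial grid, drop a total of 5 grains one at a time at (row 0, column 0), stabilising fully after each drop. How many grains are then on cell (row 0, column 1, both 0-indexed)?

[0] 2|0|0|1
2|0|0|1
1|0|1|2
2|0|2|2
0|3|0|0
3|1|1|0
[1] 3|0|0|1
2|0|0|1
1|0|1|2
2|0|2|2
0|3|0|0
3|1|1|0
[2] 0|1|0|1
3|0|0|1
1|0|1|2
2|0|2|2
0|3|0|0
3|1|1|0
[3] 1|1|0|1
3|0|0|1
1|0|1|2
2|0|2|2
0|3|0|0
3|1|1|0
[4] 2|1|0|1
3|0|0|1
1|0|1|2
2|0|2|2
0|3|0|0
3|1|1|0
[5] 3|1|0|1
3|0|0|1
1|0|1|2
2|0|2|2
0|3|0|0
3|1|1|0

1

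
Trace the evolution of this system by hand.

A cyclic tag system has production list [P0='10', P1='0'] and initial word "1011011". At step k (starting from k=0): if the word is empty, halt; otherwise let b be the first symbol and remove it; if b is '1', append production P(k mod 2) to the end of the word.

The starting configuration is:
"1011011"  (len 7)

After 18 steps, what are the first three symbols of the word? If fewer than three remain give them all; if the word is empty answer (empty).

k=0  "1011011"  (len 7)
k=1  "01101110"  (len 8)
k=2  "1101110"  (len 7)
k=3  "10111010"  (len 8)
k=4  "01110100"  (len 8)
k=5  "1110100"  (len 7)
k=6  "1101000"  (len 7)
k=7  "10100010"  (len 8)
k=8  "01000100"  (len 8)
k=9  "1000100"  (len 7)
k=10  "0001000"  (len 7)
k=11  "001000"  (len 6)
k=12  "01000"  (len 5)
k=13  "1000"  (len 4)
k=14  "0000"  (len 4)
k=15  "000"  (len 3)
k=16  "00"  (len 2)
k=17  "0"  (len 1)
k=18  (halted — word empty)

(empty)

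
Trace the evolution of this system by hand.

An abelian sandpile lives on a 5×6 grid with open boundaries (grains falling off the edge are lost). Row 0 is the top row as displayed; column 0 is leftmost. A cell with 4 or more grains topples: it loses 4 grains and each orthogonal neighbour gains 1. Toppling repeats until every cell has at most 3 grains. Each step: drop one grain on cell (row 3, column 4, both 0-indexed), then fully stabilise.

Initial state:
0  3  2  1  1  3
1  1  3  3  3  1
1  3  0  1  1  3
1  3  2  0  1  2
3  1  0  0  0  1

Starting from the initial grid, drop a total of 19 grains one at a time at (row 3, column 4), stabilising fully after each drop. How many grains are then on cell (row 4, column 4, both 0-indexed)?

gen 0: 0  3  2  1  1  3
1  1  3  3  3  1
1  3  0  1  1  3
1  3  2  0  1  2
3  1  0  0  0  1
gen 1: 0  3  2  1  1  3
1  1  3  3  3  1
1  3  0  1  1  3
1  3  2  0  2  2
3  1  0  0  0  1
gen 2: 0  3  2  1  1  3
1  1  3  3  3  1
1  3  0  1  1  3
1  3  2  0  3  2
3  1  0  0  0  1
gen 3: 0  3  2  1  1  3
1  1  3  3  3  1
1  3  0  1  2  3
1  3  2  1  0  3
3  1  0  0  1  1
gen 4: 0  3  2  1  1  3
1  1  3  3  3  1
1  3  0  1  2  3
1  3  2  1  1  3
3  1  0  0  1  1
gen 5: 0  3  2  1  1  3
1  1  3  3  3  1
1  3  0  1  2  3
1  3  2  1  2  3
3  1  0  0  1  1
gen 6: 0  3  2  1  1  3
1  1  3  3  3  1
1  3  0  1  2  3
1  3  2  1  3  3
3  1  0  0  1  1
gen 7: 0  3  3  2  2  3
1  2  0  1  1  3
1  3  1  3  1  1
1  3  2  2  2  1
3  1  0  0  2  2
gen 8: 0  3  3  2  2  3
1  2  0  1  1  3
1  3  1  3  1  1
1  3  2  2  3  1
3  1  0  0  2  2
gen 9: 0  3  3  2  2  3
1  2  0  1  1  3
1  3  1  3  2  1
1  3  2  3  0  2
3  1  0  0  3  2
gen 10: 0  3  3  2  2  3
1  2  0  1  1  3
1  3  1  3  2  1
1  3  2  3  1  2
3  1  0  0  3  2
gen 11: 0  3  3  2  2  3
1  2  0  1  1  3
1  3  1  3  2  1
1  3  2  3  2  2
3  1  0  0  3  2
gen 12: 0  3  3  2  2  3
1  2  0  1  1  3
1  3  1  3  2  1
1  3  2  3  3  2
3  1  0  0  3  2
gen 13: 0  3  3  2  2  3
1  2  0  2  2  3
1  3  2  1  0  2
1  3  3  1  3  3
3  1  0  2  0  3
gen 14: 0  3  3  2  2  3
1  2  0  2  2  3
1  3  2  1  1  3
1  3  3  2  1  1
3  1  0  2  2  0
gen 15: 0  3  3  2  2  3
1  2  0  2  2  3
1  3  2  1  1  3
1  3  3  2  2  1
3  1  0  2  2  0
gen 16: 0  3  3  2  2  3
1  2  0  2  2  3
1  3  2  1  1  3
1  3  3  2  3  1
3  1  0  2  2  0
gen 17: 0  3  3  2  2  3
1  2  0  2  2  3
1  3  2  1  2  3
1  3  3  3  0  2
3  1  0  2  3  0
gen 18: 0  3  3  2  2  3
1  2  0  2  2  3
1  3  2  1  2  3
1  3  3  3  1  2
3  1  0  2  3  0
gen 19: 0  3  3  2  2  3
1  2  0  2  2  3
1  3  2  1  2  3
1  3  3  3  2  2
3  1  0  2  3  0

3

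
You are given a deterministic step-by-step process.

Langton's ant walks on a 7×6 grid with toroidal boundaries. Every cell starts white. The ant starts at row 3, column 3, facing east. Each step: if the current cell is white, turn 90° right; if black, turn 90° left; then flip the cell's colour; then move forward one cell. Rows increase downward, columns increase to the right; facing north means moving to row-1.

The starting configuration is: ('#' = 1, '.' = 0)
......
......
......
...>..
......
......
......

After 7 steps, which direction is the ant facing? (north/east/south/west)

t=0: ......
......
......
...>..
......
......
......
t=1: ......
......
......
...#..
...v..
......
......
t=2: ......
......
......
...#..
..<#..
......
......
t=3: ......
......
......
..^#..
..##..
......
......
t=4: ......
......
......
..#>..
..##..
......
......
t=5: ......
......
...^..
..#...
..##..
......
......
t=6: ......
......
...#>.
..#...
..##..
......
......
t=7: ......
......
...##.
..#.v.
..##..
......
......

south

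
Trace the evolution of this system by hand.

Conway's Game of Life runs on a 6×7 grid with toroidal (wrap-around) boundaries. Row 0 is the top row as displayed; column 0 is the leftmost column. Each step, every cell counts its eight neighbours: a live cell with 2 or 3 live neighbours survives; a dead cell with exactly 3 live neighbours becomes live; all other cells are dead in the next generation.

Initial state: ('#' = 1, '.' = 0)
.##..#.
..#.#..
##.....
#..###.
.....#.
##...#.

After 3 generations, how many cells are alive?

1

step 0: .##..#.
..#.#..
##.....
#..###.
.....#.
##...#.
step 1: #.#####
#.##...
###..##
##..##.
##...#.
###.##.
step 2: .......
.......
.....#.
....#..
...#...
.......
step 3: .......
.......
.......
....#..
.......
.......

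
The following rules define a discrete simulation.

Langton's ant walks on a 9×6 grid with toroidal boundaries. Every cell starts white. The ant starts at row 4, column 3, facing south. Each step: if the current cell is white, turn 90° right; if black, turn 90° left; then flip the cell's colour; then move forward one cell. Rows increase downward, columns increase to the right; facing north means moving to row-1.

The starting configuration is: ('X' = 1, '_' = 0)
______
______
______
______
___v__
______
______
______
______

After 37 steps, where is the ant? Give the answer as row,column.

k=0  ______
______
______
______
___v__
______
______
______
______
k=1  ______
______
______
______
__<X__
______
______
______
______
k=2  ______
______
______
__^___
__XX__
______
______
______
______
k=3  ______
______
______
__X>__
__XX__
______
______
______
______
k=4  ______
______
______
__XX__
__Xv__
______
______
______
______
k=5  ______
______
______
__XX__
__X_>_
______
______
______
______
k=6  ______
______
______
__XX__
__X_X_
____v_
______
______
______
k=7  ______
______
______
__XX__
__X_X_
___<X_
______
______
______
k=8  ______
______
______
__XX__
__X^X_
___XX_
______
______
______
k=9  ______
______
______
__XX__
__XX>_
___XX_
______
______
______
k=10  ______
______
______
__XX^_
__XX__
___XX_
______
______
______
k=11  ______
______
______
__XXX>
__XX__
___XX_
______
______
______
k=12  ______
______
______
__XXXX
__XX_v
___XX_
______
______
______
k=13  ______
______
______
__XXXX
__XX<X
___XX_
______
______
______
k=14  ______
______
______
__XX^X
__XXXX
___XX_
______
______
______
k=15  ______
______
______
__X<_X
__XXXX
___XX_
______
______
______
k=16  ______
______
______
__X__X
__XvXX
___XX_
______
______
______
k=17  ______
______
______
__X__X
__X_>X
___XX_
______
______
______
k=18  ______
______
______
__X_^X
__X__X
___XX_
______
______
______
k=19  ______
______
______
__X_X>
__X__X
___XX_
______
______
______
k=20  ______
______
_____^
__X_X_
__X__X
___XX_
______
______
______
k=21  ______
______
>____X
__X_X_
__X__X
___XX_
______
______
______
k=22  ______
______
X____X
v_X_X_
__X__X
___XX_
______
______
______
k=23  ______
______
X____X
X_X_X<
__X__X
___XX_
______
______
______
k=24  ______
______
X____^
X_X_XX
__X__X
___XX_
______
______
______
k=25  ______
______
X___<_
X_X_XX
__X__X
___XX_
______
______
______
k=26  ______
____^_
X___X_
X_X_XX
__X__X
___XX_
______
______
______
k=27  ______
____X>
X___X_
X_X_XX
__X__X
___XX_
______
______
______
k=28  ______
____XX
X___Xv
X_X_XX
__X__X
___XX_
______
______
______
k=29  ______
____XX
X___<X
X_X_XX
__X__X
___XX_
______
______
______
k=30  ______
____XX
X____X
X_X_vX
__X__X
___XX_
______
______
______
k=31  ______
____XX
X____X
X_X__>
__X__X
___XX_
______
______
______
k=32  ______
____XX
X____^
X_X___
__X__X
___XX_
______
______
______
k=33  ______
____XX
X___<_
X_X___
__X__X
___XX_
______
______
______
k=34  ______
____^X
X___X_
X_X___
__X__X
___XX_
______
______
______
k=35  ______
___<_X
X___X_
X_X___
__X__X
___XX_
______
______
______
k=36  ___^__
___X_X
X___X_
X_X___
__X__X
___XX_
______
______
______
k=37  ___X>_
___X_X
X___X_
X_X___
__X__X
___XX_
______
______
______

0,4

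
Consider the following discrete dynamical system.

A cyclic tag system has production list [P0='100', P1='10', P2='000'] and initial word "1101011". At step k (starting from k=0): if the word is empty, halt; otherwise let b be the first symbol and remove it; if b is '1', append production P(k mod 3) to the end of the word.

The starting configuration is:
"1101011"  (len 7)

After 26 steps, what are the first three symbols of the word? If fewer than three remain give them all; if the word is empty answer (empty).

001

0) "1101011"  (len 7)
1) "101011100"  (len 9)
2) "0101110010"  (len 10)
3) "101110010"  (len 9)
4) "01110010100"  (len 11)
5) "1110010100"  (len 10)
6) "110010100000"  (len 12)
7) "10010100000100"  (len 14)
8) "001010000010010"  (len 15)
9) "01010000010010"  (len 14)
10) "1010000010010"  (len 13)
11) "01000001001010"  (len 14)
12) "1000001001010"  (len 13)
13) "000001001010100"  (len 15)
14) "00001001010100"  (len 14)
15) "0001001010100"  (len 13)
16) "001001010100"  (len 12)
17) "01001010100"  (len 11)
18) "1001010100"  (len 10)
19) "001010100100"  (len 12)
20) "01010100100"  (len 11)
21) "1010100100"  (len 10)
22) "010100100100"  (len 12)
23) "10100100100"  (len 11)
24) "0100100100000"  (len 13)
25) "100100100000"  (len 12)
26) "0010010000010"  (len 13)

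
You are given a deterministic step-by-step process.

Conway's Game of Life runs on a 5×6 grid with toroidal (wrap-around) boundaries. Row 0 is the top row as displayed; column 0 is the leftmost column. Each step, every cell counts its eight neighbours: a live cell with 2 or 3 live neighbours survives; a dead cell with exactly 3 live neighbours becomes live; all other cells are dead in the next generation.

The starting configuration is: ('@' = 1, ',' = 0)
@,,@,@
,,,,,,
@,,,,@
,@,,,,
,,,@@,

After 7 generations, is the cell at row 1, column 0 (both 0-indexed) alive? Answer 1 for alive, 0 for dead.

0

gen 0: @,,@,@
,,,,,,
@,,,,@
,@,,,,
,,,@@,
gen 1: ,,,@,@
,,,,@,
@,,,,,
@,,,@@
@,@@@@
gen 2: @,@,,,
,,,,@@
@,,,@,
,,,,,,
,@@,,,
gen 3: @,@@,@
@@,@@,
,,,,@,
,@,,,,
,@@,,,
gen 4: ,,,,,@
@@,,,,
@@@@@@
,@@,,,
,,,@,,
gen 5: @,,,,,
,,,@,,
,,,@@@
,,,,,@
,,@,,,
gen 6: ,,,,,,
,,,@,@
,,,@,@
,,,@,@
,,,,,,
gen 7: ,,,,,,
,,,,,,
@,@@,@
,,,,,,
,,,,,,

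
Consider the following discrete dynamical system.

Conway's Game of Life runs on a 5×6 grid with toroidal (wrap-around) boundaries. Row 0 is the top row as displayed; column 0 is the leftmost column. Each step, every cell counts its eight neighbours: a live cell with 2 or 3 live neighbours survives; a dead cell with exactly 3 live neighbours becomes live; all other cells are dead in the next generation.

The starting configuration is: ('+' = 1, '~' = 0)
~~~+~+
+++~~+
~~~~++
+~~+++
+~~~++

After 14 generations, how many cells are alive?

2

t=0: ~~~+~+
+++~~+
~~~~++
+~~+++
+~~~++
t=1: ~~++~~
~+++~~
~~+~~~
~~~+~~
~~~~~~
t=2: ~+~+~~
~+~~~~
~+~~~~
~~~~~~
~~++~~
t=3: ~+~+~~
++~~~~
~~~~~~
~~+~~~
~~++~~
t=4: ++~+~~
+++~~~
~+~~~~
~~++~~
~+~+~~
t=5: ~~~+~~
~~~~~~
+~~+~~
~+~+~~
++~++~
t=6: ~~+++~
~~~~~~
~~+~~~
~+~+~+
++~++~
t=7: ~++~++
~~+~~~
~~+~~~
~+~+~+
++~~~~
t=8: ~~++~+
~~+~~~
~+++~~
~+~~~~
~~~+~~
t=9: ~~+++~
~~~~+~
~+~+~~
~+~+~~
~~~++~
t=10: ~~+~~+
~~~~+~
~~~++~
~~~+~~
~~~~~~
t=11: ~~~~~~
~~~~++
~~~++~
~~~++~
~~~~~~
t=12: ~~~~~~
~~~+++
~~~~~~
~~~++~
~~~~~~
t=13: ~~~~+~
~~~~+~
~~~~~+
~~~~~~
~~~~~~
t=14: ~~~~~~
~~~~++
~~~~~~
~~~~~~
~~~~~~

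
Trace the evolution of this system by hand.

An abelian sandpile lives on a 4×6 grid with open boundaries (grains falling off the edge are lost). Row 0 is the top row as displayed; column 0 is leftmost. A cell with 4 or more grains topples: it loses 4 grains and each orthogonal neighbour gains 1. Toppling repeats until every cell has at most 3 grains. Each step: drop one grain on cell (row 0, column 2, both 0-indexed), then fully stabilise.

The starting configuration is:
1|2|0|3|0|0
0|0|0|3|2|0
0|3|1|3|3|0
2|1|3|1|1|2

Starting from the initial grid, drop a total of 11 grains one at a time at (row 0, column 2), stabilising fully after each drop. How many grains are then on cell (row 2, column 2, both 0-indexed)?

[0] 1|2|0|3|0|0
0|0|0|3|2|0
0|3|1|3|3|0
2|1|3|1|1|2
[1] 1|2|1|3|0|0
0|0|0|3|2|0
0|3|1|3|3|0
2|1|3|1|1|2
[2] 1|2|2|3|0|0
0|0|0|3|2|0
0|3|1|3|3|0
2|1|3|1|1|2
[3] 1|2|3|3|0|0
0|0|0|3|2|0
0|3|1|3|3|0
2|1|3|1|1|2
[4] 1|3|1|1|2|0
0|0|2|2|0|1
0|3|2|1|1|1
2|1|3|2|2|2
[5] 1|3|2|1|2|0
0|0|2|2|0|1
0|3|2|1|1|1
2|1|3|2|2|2
[6] 1|3|3|1|2|0
0|0|2|2|0|1
0|3|2|1|1|1
2|1|3|2|2|2
[7] 2|0|1|2|2|0
0|1|3|2|0|1
0|3|2|1|1|1
2|1|3|2|2|2
[8] 2|0|2|2|2|0
0|1|3|2|0|1
0|3|2|1|1|1
2|1|3|2|2|2
[9] 2|0|3|2|2|0
0|1|3|2|0|1
0|3|2|1|1|1
2|1|3|2|2|2
[10] 2|1|1|3|2|0
0|2|0|3|0|1
0|3|3|1|1|1
2|1|3|2|2|2
[11] 2|1|2|3|2|0
0|2|0|3|0|1
0|3|3|1|1|1
2|1|3|2|2|2

3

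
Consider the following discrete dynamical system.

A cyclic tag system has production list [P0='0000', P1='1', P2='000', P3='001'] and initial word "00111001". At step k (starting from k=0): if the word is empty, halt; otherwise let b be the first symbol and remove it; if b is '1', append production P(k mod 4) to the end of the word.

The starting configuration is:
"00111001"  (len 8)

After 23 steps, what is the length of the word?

gen 0: "00111001"  (len 8)
gen 1: "0111001"  (len 7)
gen 2: "111001"  (len 6)
gen 3: "11001000"  (len 8)
gen 4: "1001000001"  (len 10)
gen 5: "0010000010000"  (len 13)
gen 6: "010000010000"  (len 12)
gen 7: "10000010000"  (len 11)
gen 8: "0000010000001"  (len 13)
gen 9: "000010000001"  (len 12)
gen 10: "00010000001"  (len 11)
gen 11: "0010000001"  (len 10)
gen 12: "010000001"  (len 9)
gen 13: "10000001"  (len 8)
gen 14: "00000011"  (len 8)
gen 15: "0000011"  (len 7)
gen 16: "000011"  (len 6)
gen 17: "00011"  (len 5)
gen 18: "0011"  (len 4)
gen 19: "011"  (len 3)
gen 20: "11"  (len 2)
gen 21: "10000"  (len 5)
gen 22: "00001"  (len 5)
gen 23: "0001"  (len 4)

4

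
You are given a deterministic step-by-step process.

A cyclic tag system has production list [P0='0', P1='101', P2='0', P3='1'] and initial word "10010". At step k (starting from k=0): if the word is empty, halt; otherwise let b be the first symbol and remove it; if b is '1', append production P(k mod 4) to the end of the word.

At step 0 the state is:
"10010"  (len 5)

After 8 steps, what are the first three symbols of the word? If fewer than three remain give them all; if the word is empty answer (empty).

gen 0: "10010"  (len 5)
gen 1: "00100"  (len 5)
gen 2: "0100"  (len 4)
gen 3: "100"  (len 3)
gen 4: "001"  (len 3)
gen 5: "01"  (len 2)
gen 6: "1"  (len 1)
gen 7: "0"  (len 1)
gen 8: (halted — word empty)

(empty)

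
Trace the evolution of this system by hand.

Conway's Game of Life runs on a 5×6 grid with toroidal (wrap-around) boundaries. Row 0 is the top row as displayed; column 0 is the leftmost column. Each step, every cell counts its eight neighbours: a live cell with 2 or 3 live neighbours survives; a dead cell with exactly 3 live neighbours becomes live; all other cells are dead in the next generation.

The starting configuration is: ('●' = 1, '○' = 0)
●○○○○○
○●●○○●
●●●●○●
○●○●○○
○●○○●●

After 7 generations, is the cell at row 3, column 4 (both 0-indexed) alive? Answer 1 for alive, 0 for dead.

step 0: ●○○○○○
○●●○○●
●●●●○●
○●○●○○
○●○○●●
step 1: ○○●○●○
○○○●●●
○○○●○●
○○○●○○
○●●○●●
step 2: ●●●○○○
○○●○○●
○○●●○●
●○○●○●
○●●○●●
step 3: ○○○○●○
○○○○●●
○●●●○●
○○○○○○
○○○○●○
step 4: ○○○●●○
●○●○○●
●○●●○●
○○●●●○
○○○○○○
step 5: ○○○●●●
●○●○○○
●○○○○○
○●●○●●
○○●○○○
step 6: ○●●●●●
●●○●●○
●○●●○○
●●●●○●
●●●○○○
step 7: ○○○○○○
○○○○○○
○○○○○○
○○○○●●
○○○○○○

1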